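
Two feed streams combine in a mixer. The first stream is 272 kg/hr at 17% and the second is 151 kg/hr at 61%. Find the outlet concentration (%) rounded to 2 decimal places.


Mass balance on solute: F1*x1 + F2*x2 = F3*x3
F3 = F1 + F2 = 272 + 151 = 423 kg/hr
x3 = (F1*x1 + F2*x2)/F3
x3 = (272*0.17 + 151*0.61) / 423
x3 = 32.71%


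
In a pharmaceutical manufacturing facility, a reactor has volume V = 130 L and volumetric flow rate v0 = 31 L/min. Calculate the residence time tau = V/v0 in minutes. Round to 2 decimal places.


tau = V / v0
tau = 130 / 31
tau = 4.19 min


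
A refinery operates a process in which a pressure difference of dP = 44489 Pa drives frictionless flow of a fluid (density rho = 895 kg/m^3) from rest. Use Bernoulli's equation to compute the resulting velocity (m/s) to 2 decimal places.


v = sqrt(2*dP/rho)
v = sqrt(2*44489/895)
v = sqrt(99.41676)
v = 9.97 m/s


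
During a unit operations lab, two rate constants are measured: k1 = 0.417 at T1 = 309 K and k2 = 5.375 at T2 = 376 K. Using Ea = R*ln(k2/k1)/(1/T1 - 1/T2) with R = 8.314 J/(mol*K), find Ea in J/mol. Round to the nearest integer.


Ea = R * ln(k2/k1) / (1/T1 - 1/T2)
ln(k2/k1) = ln(5.375/0.417) = 2.5564276
1/T1 - 1/T2 = 1/309 - 1/376 = 0.000576671487
Ea = 8.314 * 2.5564276 / 0.000576671487
Ea = 36857 J/mol


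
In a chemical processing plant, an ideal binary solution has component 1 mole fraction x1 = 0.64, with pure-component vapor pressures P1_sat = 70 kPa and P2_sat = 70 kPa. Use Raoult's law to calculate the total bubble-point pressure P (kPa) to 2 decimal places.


P = x1*P1_sat + x2*P2_sat
x2 = 1 - x1 = 1 - 0.64 = 0.36
P = 0.64*70 + 0.36*70
P = 44.8 + 25.2
P = 70.00 kPa


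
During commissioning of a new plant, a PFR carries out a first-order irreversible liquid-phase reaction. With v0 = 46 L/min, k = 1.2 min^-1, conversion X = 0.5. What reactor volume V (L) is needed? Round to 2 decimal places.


V = (v0/k) * ln(1/(1-X))
V = (46/1.2) * ln(1/(1-0.5))
V = 38.333333 * ln(2.0)
V = 38.333333 * 0.693147
V = 26.57 L


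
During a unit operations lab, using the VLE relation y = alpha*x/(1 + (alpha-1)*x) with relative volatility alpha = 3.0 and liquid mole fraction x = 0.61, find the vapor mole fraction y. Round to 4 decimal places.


y = alpha*x / (1 + (alpha-1)*x)
y = 3.0*0.61 / (1 + (3.0-1)*0.61)
y = 1.83 / (1 + 1.22)
y = 1.83 / 2.22
y = 0.8243


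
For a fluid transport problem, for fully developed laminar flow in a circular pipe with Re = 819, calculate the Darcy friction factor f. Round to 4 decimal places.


f = 64 / Re
f = 64 / 819
f = 0.0781


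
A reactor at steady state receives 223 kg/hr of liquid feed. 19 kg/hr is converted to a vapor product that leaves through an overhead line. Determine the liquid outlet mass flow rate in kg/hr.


Steady-state mass balance on the main outlet: F_out = F_in - F_removed
F_out = 223 - 19
F_out = 204 kg/hr


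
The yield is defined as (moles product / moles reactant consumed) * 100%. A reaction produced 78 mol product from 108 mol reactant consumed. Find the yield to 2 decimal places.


Yield = (moles product / moles consumed) * 100%
Yield = (78 / 108) * 100
Yield = 0.7222 * 100
Yield = 72.22%


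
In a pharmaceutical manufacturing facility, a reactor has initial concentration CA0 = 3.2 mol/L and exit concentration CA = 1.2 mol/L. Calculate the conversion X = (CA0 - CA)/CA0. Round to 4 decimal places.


X = (CA0 - CA) / CA0
X = (3.2 - 1.2) / 3.2
X = 2.0 / 3.2
X = 0.6250


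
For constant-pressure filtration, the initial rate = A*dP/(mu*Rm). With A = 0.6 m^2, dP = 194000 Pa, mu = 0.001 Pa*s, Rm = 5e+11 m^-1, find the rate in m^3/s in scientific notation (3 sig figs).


rate = A * dP / (mu * Rm)
rate = 0.6 * 194000 / (0.001 * 5e+11)
rate = 116400.0 / 5.000e+08
rate = 2.33e-04 m^3/s


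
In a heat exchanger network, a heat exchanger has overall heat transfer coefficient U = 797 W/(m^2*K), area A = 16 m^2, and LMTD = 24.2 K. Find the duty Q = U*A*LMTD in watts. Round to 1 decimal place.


Q = U * A * LMTD
Q = 797 * 16 * 24.2
Q = 308598.4 W


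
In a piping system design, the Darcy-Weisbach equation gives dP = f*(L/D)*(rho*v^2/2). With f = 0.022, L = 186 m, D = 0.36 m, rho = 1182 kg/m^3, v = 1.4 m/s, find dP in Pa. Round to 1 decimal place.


dP = f * (L/D) * (rho*v^2/2)
dP = 0.022 * (186/0.36) * (1182*1.4^2/2)
L/D = 516.66666667
rho*v^2/2 = 1182*1.96/2 = 1158.36
dP = 0.022 * 516.66666667 * 1158.36
dP = 13166.7 Pa


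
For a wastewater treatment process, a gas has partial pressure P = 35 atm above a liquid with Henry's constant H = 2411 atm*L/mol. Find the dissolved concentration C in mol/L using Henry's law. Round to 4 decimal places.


C = P / H
C = 35 / 2411
C = 0.0145 mol/L


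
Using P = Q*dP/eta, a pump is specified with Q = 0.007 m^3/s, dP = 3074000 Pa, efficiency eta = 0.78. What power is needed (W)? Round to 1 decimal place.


P = Q * dP / eta
P = 0.007 * 3074000 / 0.78
P = 21518.0 / 0.78
P = 27587.2 W


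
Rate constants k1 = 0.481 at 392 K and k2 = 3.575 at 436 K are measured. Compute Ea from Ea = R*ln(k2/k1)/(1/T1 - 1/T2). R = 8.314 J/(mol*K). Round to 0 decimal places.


Ea = R * ln(k2/k1) / (1/T1 - 1/T2)
ln(k2/k1) = ln(3.575/0.481) = 2.0058532
1/T1 - 1/T2 = 1/392 - 1/436 = 0.000257442427
Ea = 8.314 * 2.0058532 / 0.000257442427
Ea = 64778 J/mol


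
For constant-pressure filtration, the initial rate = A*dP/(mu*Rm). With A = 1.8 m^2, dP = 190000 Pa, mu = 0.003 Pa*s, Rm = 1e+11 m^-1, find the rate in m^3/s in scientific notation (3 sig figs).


rate = A * dP / (mu * Rm)
rate = 1.8 * 190000 / (0.003 * 1e+11)
rate = 342000.0 / 3.000e+08
rate = 1.14e-03 m^3/s


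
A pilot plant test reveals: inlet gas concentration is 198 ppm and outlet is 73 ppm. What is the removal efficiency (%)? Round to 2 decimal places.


Efficiency = (G_in - G_out) / G_in * 100%
Efficiency = (198 - 73) / 198 * 100
Efficiency = 125 / 198 * 100
Efficiency = 63.13%


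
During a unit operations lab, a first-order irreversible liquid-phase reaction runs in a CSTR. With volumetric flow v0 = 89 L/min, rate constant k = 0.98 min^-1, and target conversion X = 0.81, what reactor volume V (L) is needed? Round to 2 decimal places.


V = v0 * X / (k * (1 - X))
V = 89 * 0.81 / (0.98 * (1 - 0.81))
V = 72.09 / (0.98 * 0.19)
V = 72.09 / 0.1862
V = 387.16 L


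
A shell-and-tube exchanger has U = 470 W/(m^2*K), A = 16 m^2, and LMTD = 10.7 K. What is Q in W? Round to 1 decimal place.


Q = U * A * LMTD
Q = 470 * 16 * 10.7
Q = 80464.0 W


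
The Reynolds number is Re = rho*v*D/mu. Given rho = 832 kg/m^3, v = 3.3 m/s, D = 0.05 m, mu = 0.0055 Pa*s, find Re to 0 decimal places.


Re = rho * v * D / mu
Re = 832 * 3.3 * 0.05 / 0.0055
Re = 137.28 / 0.0055
Re = 24960


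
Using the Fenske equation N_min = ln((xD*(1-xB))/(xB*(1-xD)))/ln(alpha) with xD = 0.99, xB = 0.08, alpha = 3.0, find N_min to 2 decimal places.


N_min = ln((xD*(1-xB))/(xB*(1-xD))) / ln(alpha)
Numerator inside ln: 0.9108 / 0.0008 = 1138.5
ln(1138.5) = 7.037467
ln(alpha) = ln(3.0) = 1.098612
N_min = 7.037467 / 1.098612 = 6.41


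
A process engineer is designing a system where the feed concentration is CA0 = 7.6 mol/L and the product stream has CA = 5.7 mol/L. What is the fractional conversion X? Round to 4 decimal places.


X = (CA0 - CA) / CA0
X = (7.6 - 5.7) / 7.6
X = 1.9 / 7.6
X = 0.2500


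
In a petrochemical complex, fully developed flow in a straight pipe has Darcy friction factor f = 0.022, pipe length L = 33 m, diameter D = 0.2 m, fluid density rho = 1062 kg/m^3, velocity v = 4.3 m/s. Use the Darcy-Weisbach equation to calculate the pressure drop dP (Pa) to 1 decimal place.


dP = f * (L/D) * (rho*v^2/2)
dP = 0.022 * (33/0.2) * (1062*4.3^2/2)
L/D = 165.0
rho*v^2/2 = 1062*18.49/2 = 9818.19
dP = 0.022 * 165.0 * 9818.19
dP = 35640.0 Pa


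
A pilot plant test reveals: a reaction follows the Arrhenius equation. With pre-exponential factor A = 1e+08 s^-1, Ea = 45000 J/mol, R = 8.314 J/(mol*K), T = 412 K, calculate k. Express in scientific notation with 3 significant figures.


k = A * exp(-Ea/(R*T))
k = 1e+08 * exp(-45000 / (8.314 * 412))
k = 1e+08 * exp(-13.137275)
k = 1.97e+02


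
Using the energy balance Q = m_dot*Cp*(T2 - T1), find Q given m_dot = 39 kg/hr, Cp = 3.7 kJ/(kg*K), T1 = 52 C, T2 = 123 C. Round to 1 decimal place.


Q = m_dot * Cp * (T2 - T1)
Q = 39 * 3.7 * (123 - 52)
Q = 39 * 3.7 * 71
Q = 10245.3 kJ/hr


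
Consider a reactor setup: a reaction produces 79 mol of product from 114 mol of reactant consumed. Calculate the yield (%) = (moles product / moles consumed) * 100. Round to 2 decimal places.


Yield = (moles product / moles consumed) * 100%
Yield = (79 / 114) * 100
Yield = 0.693 * 100
Yield = 69.30%


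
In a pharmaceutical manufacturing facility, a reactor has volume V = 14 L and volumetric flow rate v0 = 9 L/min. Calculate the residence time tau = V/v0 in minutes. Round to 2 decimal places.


tau = V / v0
tau = 14 / 9
tau = 1.56 min


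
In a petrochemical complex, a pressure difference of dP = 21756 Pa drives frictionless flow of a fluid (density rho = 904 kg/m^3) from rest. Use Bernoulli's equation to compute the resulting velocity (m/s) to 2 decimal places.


v = sqrt(2*dP/rho)
v = sqrt(2*21756/904)
v = sqrt(48.132743)
v = 6.94 m/s


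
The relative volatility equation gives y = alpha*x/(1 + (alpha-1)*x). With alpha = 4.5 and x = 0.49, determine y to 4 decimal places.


y = alpha*x / (1 + (alpha-1)*x)
y = 4.5*0.49 / (1 + (4.5-1)*0.49)
y = 2.205 / (1 + 1.715)
y = 2.205 / 2.715
y = 0.8122


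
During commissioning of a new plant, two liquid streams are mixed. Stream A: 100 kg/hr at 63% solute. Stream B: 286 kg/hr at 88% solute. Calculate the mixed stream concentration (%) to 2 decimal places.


Mass balance on solute: F1*x1 + F2*x2 = F3*x3
F3 = F1 + F2 = 100 + 286 = 386 kg/hr
x3 = (F1*x1 + F2*x2)/F3
x3 = (100*0.63 + 286*0.88) / 386
x3 = 81.52%


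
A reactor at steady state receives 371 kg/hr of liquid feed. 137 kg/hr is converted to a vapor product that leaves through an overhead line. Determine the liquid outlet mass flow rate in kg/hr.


Steady-state mass balance on the main outlet: F_out = F_in - F_removed
F_out = 371 - 137
F_out = 234 kg/hr


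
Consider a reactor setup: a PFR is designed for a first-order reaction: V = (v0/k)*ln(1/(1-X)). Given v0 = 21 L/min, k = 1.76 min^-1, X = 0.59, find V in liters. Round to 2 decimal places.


V = (v0/k) * ln(1/(1-X))
V = (21/1.76) * ln(1/(1-0.59))
V = 11.931818 * ln(2.439024)
V = 11.931818 * 0.891598
V = 10.64 L


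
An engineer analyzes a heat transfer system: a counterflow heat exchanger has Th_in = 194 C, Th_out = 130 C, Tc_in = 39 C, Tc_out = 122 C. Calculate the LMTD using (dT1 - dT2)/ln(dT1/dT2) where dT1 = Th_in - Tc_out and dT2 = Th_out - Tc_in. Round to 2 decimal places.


dT1 = Th_in - Tc_out = 194 - 122 = 72
dT2 = Th_out - Tc_in = 130 - 39 = 91
LMTD = (dT1 - dT2) / ln(dT1/dT2)
LMTD = (72 - 91) / ln(72/91)
LMTD = 81.13 K


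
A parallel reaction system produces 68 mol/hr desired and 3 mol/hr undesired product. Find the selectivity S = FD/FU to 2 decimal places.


S = desired product rate / undesired product rate
S = 68 / 3
S = 22.67


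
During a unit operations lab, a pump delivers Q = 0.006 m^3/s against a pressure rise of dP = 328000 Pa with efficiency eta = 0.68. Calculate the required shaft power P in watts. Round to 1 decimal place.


P = Q * dP / eta
P = 0.006 * 328000 / 0.68
P = 1968.0 / 0.68
P = 2894.1 W


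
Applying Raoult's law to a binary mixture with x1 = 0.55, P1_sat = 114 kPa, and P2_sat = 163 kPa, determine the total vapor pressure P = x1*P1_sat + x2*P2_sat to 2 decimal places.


P = x1*P1_sat + x2*P2_sat
x2 = 1 - x1 = 1 - 0.55 = 0.45
P = 0.55*114 + 0.45*163
P = 62.7 + 73.35
P = 136.05 kPa


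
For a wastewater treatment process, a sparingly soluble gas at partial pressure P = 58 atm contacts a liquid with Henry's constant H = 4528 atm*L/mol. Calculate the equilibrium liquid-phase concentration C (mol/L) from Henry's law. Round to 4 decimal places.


C = P / H
C = 58 / 4528
C = 0.0128 mol/L


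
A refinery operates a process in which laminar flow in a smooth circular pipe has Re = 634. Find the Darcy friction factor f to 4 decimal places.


f = 64 / Re
f = 64 / 634
f = 0.1009


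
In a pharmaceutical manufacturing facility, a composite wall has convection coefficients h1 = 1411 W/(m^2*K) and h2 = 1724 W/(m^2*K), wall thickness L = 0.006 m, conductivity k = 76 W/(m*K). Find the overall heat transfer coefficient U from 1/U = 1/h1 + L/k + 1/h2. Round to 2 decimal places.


1/U = 1/h1 + L/k + 1/h2
1/U = 1/1411 + 0.006/76 + 1/1724
1/U = 0.0007087172 + 7.89474e-05 + 0.0005800464
1/U = 0.001367711
U = 731.15 W/(m^2*K)


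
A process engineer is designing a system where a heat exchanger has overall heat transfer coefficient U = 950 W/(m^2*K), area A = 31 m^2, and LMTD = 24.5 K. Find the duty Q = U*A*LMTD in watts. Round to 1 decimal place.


Q = U * A * LMTD
Q = 950 * 31 * 24.5
Q = 721525.0 W


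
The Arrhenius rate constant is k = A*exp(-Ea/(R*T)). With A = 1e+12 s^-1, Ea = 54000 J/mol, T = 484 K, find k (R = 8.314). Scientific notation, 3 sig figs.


k = A * exp(-Ea/(R*T))
k = 1e+12 * exp(-54000 / (8.314 * 484))
k = 1e+12 * exp(-13.419563)
k = 1.49e+06


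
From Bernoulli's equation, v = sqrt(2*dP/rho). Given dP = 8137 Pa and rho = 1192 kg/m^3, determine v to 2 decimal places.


v = sqrt(2*dP/rho)
v = sqrt(2*8137/1192)
v = sqrt(13.652685)
v = 3.69 m/s


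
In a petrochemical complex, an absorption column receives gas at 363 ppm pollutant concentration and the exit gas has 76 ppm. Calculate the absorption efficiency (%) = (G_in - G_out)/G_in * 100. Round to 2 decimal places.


Efficiency = (G_in - G_out) / G_in * 100%
Efficiency = (363 - 76) / 363 * 100
Efficiency = 287 / 363 * 100
Efficiency = 79.06%


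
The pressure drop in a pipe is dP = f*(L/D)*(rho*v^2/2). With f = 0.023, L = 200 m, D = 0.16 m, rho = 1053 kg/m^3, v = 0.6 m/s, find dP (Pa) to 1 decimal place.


dP = f * (L/D) * (rho*v^2/2)
dP = 0.023 * (200/0.16) * (1053*0.6^2/2)
L/D = 1250.0
rho*v^2/2 = 1053*0.36/2 = 189.54
dP = 0.023 * 1250.0 * 189.54
dP = 5449.3 Pa


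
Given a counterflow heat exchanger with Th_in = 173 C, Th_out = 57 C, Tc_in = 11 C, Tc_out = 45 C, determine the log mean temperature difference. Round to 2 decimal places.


dT1 = Th_in - Tc_out = 173 - 45 = 128
dT2 = Th_out - Tc_in = 57 - 11 = 46
LMTD = (dT1 - dT2) / ln(dT1/dT2)
LMTD = (128 - 46) / ln(128/46)
LMTD = 80.13 K


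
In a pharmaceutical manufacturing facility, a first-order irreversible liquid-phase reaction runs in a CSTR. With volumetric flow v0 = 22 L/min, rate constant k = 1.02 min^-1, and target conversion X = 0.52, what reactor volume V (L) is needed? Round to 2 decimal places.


V = v0 * X / (k * (1 - X))
V = 22 * 0.52 / (1.02 * (1 - 0.52))
V = 11.44 / (1.02 * 0.48)
V = 11.44 / 0.4896
V = 23.37 L


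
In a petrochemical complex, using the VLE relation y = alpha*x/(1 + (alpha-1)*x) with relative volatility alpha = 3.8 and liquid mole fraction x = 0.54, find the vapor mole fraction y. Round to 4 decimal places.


y = alpha*x / (1 + (alpha-1)*x)
y = 3.8*0.54 / (1 + (3.8-1)*0.54)
y = 2.052 / (1 + 1.512)
y = 2.052 / 2.512
y = 0.8169


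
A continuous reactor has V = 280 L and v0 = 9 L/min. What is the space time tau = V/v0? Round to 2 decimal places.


tau = V / v0
tau = 280 / 9
tau = 31.11 min


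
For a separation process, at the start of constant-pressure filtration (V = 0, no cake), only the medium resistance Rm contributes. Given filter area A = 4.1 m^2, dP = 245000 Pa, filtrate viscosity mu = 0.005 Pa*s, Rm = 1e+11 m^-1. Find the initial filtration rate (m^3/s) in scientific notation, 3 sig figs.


rate = A * dP / (mu * Rm)
rate = 4.1 * 245000 / (0.005 * 1e+11)
rate = 1004500.0 / 5.000e+08
rate = 2.01e-03 m^3/s


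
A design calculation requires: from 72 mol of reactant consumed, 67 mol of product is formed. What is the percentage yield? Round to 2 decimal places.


Yield = (moles product / moles consumed) * 100%
Yield = (67 / 72) * 100
Yield = 0.9306 * 100
Yield = 93.06%


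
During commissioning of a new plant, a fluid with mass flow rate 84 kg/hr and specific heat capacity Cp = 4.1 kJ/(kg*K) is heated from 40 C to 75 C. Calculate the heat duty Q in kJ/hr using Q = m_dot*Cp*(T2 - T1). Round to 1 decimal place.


Q = m_dot * Cp * (T2 - T1)
Q = 84 * 4.1 * (75 - 40)
Q = 84 * 4.1 * 35
Q = 12054.0 kJ/hr


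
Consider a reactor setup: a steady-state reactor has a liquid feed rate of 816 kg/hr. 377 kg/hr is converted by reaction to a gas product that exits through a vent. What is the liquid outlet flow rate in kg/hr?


Steady-state mass balance on the main outlet: F_out = F_in - F_removed
F_out = 816 - 377
F_out = 439 kg/hr


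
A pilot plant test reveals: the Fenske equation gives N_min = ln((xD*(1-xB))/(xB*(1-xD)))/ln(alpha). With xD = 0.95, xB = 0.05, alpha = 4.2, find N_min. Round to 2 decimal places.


N_min = ln((xD*(1-xB))/(xB*(1-xD))) / ln(alpha)
Numerator inside ln: 0.9025 / 0.0025 = 361.0
ln(361.0) = 5.888878
ln(alpha) = ln(4.2) = 1.435085
N_min = 5.888878 / 1.435085 = 4.10


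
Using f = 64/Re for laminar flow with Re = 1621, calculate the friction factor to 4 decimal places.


f = 64 / Re
f = 64 / 1621
f = 0.0395


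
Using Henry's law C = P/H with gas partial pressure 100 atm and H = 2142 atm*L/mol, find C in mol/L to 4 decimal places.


C = P / H
C = 100 / 2142
C = 0.0467 mol/L


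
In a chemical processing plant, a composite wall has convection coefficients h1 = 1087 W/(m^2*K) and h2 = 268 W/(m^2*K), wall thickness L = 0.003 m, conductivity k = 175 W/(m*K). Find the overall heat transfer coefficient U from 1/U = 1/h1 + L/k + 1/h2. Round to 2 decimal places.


1/U = 1/h1 + L/k + 1/h2
1/U = 1/1087 + 0.003/175 + 1/268
1/U = 0.0009199632 + 1.71429e-05 + 0.0037313433
1/U = 0.0046684494
U = 214.20 W/(m^2*K)


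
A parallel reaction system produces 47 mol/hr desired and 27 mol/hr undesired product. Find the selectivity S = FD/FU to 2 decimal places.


S = desired product rate / undesired product rate
S = 47 / 27
S = 1.74


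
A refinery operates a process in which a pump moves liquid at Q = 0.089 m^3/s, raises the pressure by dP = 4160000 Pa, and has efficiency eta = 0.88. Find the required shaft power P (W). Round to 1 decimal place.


P = Q * dP / eta
P = 0.089 * 4160000 / 0.88
P = 370240.0 / 0.88
P = 420727.3 W


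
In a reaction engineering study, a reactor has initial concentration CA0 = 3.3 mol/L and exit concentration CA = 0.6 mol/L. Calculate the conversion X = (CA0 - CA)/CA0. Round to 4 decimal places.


X = (CA0 - CA) / CA0
X = (3.3 - 0.6) / 3.3
X = 2.7 / 3.3
X = 0.8182


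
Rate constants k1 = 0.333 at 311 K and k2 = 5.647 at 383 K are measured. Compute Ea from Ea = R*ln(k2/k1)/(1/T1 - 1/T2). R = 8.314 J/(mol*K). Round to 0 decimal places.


Ea = R * ln(k2/k1) / (1/T1 - 1/T2)
ln(k2/k1) = ln(5.647/0.333) = 2.8307372
1/T1 - 1/T2 = 1/311 - 1/383 = 0.000604468026
Ea = 8.314 * 2.8307372 / 0.000604468026
Ea = 38935 J/mol


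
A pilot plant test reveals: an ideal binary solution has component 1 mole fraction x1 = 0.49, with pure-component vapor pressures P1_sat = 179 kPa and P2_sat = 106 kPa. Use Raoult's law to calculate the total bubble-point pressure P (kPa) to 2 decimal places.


P = x1*P1_sat + x2*P2_sat
x2 = 1 - x1 = 1 - 0.49 = 0.51
P = 0.49*179 + 0.51*106
P = 87.71 + 54.06
P = 141.77 kPa


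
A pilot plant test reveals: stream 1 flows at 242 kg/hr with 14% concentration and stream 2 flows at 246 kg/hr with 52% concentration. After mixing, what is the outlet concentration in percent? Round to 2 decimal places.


Mass balance on solute: F1*x1 + F2*x2 = F3*x3
F3 = F1 + F2 = 242 + 246 = 488 kg/hr
x3 = (F1*x1 + F2*x2)/F3
x3 = (242*0.14 + 246*0.52) / 488
x3 = 33.16%


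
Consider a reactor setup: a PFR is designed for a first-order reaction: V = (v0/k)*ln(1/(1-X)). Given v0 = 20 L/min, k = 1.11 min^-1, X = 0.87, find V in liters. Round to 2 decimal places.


V = (v0/k) * ln(1/(1-X))
V = (20/1.11) * ln(1/(1-0.87))
V = 18.018018 * ln(7.692308)
V = 18.018018 * 2.040221
V = 36.76 L


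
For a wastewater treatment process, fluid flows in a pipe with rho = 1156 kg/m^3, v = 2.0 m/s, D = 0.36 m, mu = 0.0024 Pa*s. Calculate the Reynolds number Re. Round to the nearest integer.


Re = rho * v * D / mu
Re = 1156 * 2.0 * 0.36 / 0.0024
Re = 832.32 / 0.0024
Re = 346800


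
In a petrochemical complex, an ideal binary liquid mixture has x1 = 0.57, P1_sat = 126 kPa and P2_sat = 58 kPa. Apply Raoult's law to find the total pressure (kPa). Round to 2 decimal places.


P = x1*P1_sat + x2*P2_sat
x2 = 1 - x1 = 1 - 0.57 = 0.43
P = 0.57*126 + 0.43*58
P = 71.82 + 24.94
P = 96.76 kPa


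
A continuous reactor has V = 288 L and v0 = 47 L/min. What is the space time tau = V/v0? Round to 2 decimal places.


tau = V / v0
tau = 288 / 47
tau = 6.13 min


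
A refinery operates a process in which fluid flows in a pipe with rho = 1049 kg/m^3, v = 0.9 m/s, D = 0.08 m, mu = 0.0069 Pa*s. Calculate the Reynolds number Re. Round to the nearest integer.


Re = rho * v * D / mu
Re = 1049 * 0.9 * 0.08 / 0.0069
Re = 75.528 / 0.0069
Re = 10946


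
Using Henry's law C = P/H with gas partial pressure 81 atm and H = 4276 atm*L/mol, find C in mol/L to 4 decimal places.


C = P / H
C = 81 / 4276
C = 0.0189 mol/L


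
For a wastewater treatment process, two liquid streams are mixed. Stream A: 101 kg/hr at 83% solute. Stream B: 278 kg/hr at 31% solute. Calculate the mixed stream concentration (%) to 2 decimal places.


Mass balance on solute: F1*x1 + F2*x2 = F3*x3
F3 = F1 + F2 = 101 + 278 = 379 kg/hr
x3 = (F1*x1 + F2*x2)/F3
x3 = (101*0.83 + 278*0.31) / 379
x3 = 44.86%


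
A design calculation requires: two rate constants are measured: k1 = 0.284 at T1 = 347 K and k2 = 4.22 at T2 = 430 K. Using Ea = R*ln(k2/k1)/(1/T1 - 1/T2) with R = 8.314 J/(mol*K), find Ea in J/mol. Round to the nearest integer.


Ea = R * ln(k2/k1) / (1/T1 - 1/T2)
ln(k2/k1) = ln(4.22/0.284) = 2.6986162
1/T1 - 1/T2 = 1/347 - 1/430 = 0.000556262985
Ea = 8.314 * 2.6986162 / 0.000556262985
Ea = 40334 J/mol


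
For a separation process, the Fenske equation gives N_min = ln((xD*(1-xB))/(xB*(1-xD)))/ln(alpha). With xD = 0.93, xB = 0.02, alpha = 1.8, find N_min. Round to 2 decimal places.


N_min = ln((xD*(1-xB))/(xB*(1-xD))) / ln(alpha)
Numerator inside ln: 0.9114 / 0.0014 = 651.0
ln(651.0) = 6.47851
ln(alpha) = ln(1.8) = 0.587787
N_min = 6.47851 / 0.587787 = 11.02


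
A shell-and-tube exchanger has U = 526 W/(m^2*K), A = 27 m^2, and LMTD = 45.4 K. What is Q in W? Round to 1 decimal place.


Q = U * A * LMTD
Q = 526 * 27 * 45.4
Q = 644770.8 W


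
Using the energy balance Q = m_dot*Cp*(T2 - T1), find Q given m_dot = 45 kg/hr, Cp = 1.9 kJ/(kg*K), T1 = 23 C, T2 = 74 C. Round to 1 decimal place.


Q = m_dot * Cp * (T2 - T1)
Q = 45 * 1.9 * (74 - 23)
Q = 45 * 1.9 * 51
Q = 4360.5 kJ/hr


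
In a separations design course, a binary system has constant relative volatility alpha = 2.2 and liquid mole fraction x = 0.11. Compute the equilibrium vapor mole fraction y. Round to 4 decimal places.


y = alpha*x / (1 + (alpha-1)*x)
y = 2.2*0.11 / (1 + (2.2-1)*0.11)
y = 0.242 / (1 + 0.132)
y = 0.242 / 1.132
y = 0.2138


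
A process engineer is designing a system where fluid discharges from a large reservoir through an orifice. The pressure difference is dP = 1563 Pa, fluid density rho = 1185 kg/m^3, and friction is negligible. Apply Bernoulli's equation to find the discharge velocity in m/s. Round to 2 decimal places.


v = sqrt(2*dP/rho)
v = sqrt(2*1563/1185)
v = sqrt(2.637975)
v = 1.62 m/s


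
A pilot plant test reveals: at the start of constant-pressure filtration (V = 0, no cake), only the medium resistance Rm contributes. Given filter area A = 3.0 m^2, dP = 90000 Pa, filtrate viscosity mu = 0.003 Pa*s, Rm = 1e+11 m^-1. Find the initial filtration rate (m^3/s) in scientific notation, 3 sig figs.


rate = A * dP / (mu * Rm)
rate = 3.0 * 90000 / (0.003 * 1e+11)
rate = 270000.0 / 3.000e+08
rate = 9.00e-04 m^3/s


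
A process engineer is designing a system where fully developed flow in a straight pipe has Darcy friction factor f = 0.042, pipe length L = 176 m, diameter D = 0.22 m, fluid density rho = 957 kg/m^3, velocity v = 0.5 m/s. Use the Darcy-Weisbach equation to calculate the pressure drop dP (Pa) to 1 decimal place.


dP = f * (L/D) * (rho*v^2/2)
dP = 0.042 * (176/0.22) * (957*0.5^2/2)
L/D = 800.0
rho*v^2/2 = 957*0.25/2 = 119.625
dP = 0.042 * 800.0 * 119.625
dP = 4019.4 Pa


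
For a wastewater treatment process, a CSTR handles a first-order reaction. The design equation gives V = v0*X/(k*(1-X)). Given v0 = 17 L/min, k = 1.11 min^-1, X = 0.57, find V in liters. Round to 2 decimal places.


V = v0 * X / (k * (1 - X))
V = 17 * 0.57 / (1.11 * (1 - 0.57))
V = 9.69 / (1.11 * 0.43)
V = 9.69 / 0.4773
V = 20.30 L


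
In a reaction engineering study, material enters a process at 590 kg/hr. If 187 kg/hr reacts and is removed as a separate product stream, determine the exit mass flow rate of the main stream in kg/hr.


Steady-state mass balance on the main outlet: F_out = F_in - F_removed
F_out = 590 - 187
F_out = 403 kg/hr


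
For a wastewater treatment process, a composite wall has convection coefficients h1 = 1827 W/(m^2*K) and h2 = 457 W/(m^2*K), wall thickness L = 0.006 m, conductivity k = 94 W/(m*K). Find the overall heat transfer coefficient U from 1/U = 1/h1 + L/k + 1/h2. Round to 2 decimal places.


1/U = 1/h1 + L/k + 1/h2
1/U = 1/1827 + 0.006/94 + 1/457
1/U = 0.0005473454 + 6.38298e-05 + 0.0021881838
1/U = 0.002799359
U = 357.22 W/(m^2*K)


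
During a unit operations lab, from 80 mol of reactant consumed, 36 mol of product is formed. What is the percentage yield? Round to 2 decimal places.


Yield = (moles product / moles consumed) * 100%
Yield = (36 / 80) * 100
Yield = 0.45 * 100
Yield = 45.00%


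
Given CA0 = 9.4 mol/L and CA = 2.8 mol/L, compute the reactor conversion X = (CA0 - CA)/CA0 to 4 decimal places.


X = (CA0 - CA) / CA0
X = (9.4 - 2.8) / 9.4
X = 6.6 / 9.4
X = 0.7021


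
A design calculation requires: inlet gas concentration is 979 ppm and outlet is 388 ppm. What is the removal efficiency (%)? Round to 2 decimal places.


Efficiency = (G_in - G_out) / G_in * 100%
Efficiency = (979 - 388) / 979 * 100
Efficiency = 591 / 979 * 100
Efficiency = 60.37%


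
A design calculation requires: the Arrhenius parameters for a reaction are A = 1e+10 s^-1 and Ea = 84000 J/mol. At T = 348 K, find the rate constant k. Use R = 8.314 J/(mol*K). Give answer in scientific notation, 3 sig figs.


k = A * exp(-Ea/(R*T))
k = 1e+10 * exp(-84000 / (8.314 * 348))
k = 1e+10 * exp(-29.032874)
k = 2.46e-03


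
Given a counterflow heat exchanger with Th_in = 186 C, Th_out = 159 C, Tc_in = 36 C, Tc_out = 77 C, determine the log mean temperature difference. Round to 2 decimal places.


dT1 = Th_in - Tc_out = 186 - 77 = 109
dT2 = Th_out - Tc_in = 159 - 36 = 123
LMTD = (dT1 - dT2) / ln(dT1/dT2)
LMTD = (109 - 123) / ln(109/123)
LMTD = 115.86 K


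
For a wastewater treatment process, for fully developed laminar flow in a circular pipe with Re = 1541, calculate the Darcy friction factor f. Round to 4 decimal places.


f = 64 / Re
f = 64 / 1541
f = 0.0415


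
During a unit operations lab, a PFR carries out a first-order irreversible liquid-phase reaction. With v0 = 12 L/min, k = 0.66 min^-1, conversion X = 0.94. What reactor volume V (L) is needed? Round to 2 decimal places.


V = (v0/k) * ln(1/(1-X))
V = (12/0.66) * ln(1/(1-0.94))
V = 18.181818 * ln(16.666667)
V = 18.181818 * 2.813411
V = 51.15 L


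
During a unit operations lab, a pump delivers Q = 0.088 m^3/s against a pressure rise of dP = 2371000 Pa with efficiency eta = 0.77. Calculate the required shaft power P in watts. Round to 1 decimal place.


P = Q * dP / eta
P = 0.088 * 2371000 / 0.77
P = 208648.0 / 0.77
P = 270971.4 W


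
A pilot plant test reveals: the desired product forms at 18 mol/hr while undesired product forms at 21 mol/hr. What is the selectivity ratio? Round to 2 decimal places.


S = desired product rate / undesired product rate
S = 18 / 21
S = 0.86


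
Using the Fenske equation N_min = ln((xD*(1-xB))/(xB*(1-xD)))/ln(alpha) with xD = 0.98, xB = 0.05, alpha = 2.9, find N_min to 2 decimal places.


N_min = ln((xD*(1-xB))/(xB*(1-xD))) / ln(alpha)
Numerator inside ln: 0.931 / 0.001 = 931.0
ln(931.0) = 6.836259
ln(alpha) = ln(2.9) = 1.064711
N_min = 6.836259 / 1.064711 = 6.42


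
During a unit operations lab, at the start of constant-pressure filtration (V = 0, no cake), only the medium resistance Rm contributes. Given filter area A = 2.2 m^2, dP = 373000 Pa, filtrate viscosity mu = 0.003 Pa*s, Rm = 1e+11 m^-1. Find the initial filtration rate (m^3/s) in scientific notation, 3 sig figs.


rate = A * dP / (mu * Rm)
rate = 2.2 * 373000 / (0.003 * 1e+11)
rate = 820600.0 / 3.000e+08
rate = 2.74e-03 m^3/s


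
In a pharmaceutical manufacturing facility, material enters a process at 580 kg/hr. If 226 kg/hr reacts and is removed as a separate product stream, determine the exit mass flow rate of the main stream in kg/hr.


Steady-state mass balance on the main outlet: F_out = F_in - F_removed
F_out = 580 - 226
F_out = 354 kg/hr


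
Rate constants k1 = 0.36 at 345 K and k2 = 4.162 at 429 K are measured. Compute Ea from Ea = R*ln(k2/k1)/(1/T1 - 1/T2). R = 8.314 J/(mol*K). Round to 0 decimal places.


Ea = R * ln(k2/k1) / (1/T1 - 1/T2)
ln(k2/k1) = ln(4.162/0.36) = 2.447647
1/T1 - 1/T2 = 1/345 - 1/429 = 0.000567548394
Ea = 8.314 * 2.447647 / 0.000567548394
Ea = 35856 J/mol


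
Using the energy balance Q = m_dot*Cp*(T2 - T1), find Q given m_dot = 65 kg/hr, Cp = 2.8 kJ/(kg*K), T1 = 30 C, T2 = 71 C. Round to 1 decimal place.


Q = m_dot * Cp * (T2 - T1)
Q = 65 * 2.8 * (71 - 30)
Q = 65 * 2.8 * 41
Q = 7462.0 kJ/hr


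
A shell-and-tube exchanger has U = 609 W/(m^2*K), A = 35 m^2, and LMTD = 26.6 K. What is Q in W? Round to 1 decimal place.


Q = U * A * LMTD
Q = 609 * 35 * 26.6
Q = 566979.0 W


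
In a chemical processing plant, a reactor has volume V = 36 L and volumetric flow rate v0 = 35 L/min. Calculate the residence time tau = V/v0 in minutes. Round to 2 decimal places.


tau = V / v0
tau = 36 / 35
tau = 1.03 min


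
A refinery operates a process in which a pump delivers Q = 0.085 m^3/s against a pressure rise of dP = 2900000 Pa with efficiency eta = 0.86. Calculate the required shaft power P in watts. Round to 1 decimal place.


P = Q * dP / eta
P = 0.085 * 2900000 / 0.86
P = 246500.0 / 0.86
P = 286627.9 W


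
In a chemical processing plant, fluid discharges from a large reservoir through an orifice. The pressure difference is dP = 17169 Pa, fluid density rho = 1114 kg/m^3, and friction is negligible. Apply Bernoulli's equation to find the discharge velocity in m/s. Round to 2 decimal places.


v = sqrt(2*dP/rho)
v = sqrt(2*17169/1114)
v = sqrt(30.824057)
v = 5.55 m/s


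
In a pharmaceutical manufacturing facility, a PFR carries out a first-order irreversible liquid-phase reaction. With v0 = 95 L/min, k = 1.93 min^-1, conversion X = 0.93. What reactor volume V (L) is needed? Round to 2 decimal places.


V = (v0/k) * ln(1/(1-X))
V = (95/1.93) * ln(1/(1-0.93))
V = 49.222798 * ln(14.285714)
V = 49.222798 * 2.65926
V = 130.90 L


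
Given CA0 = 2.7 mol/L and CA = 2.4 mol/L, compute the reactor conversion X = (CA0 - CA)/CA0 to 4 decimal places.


X = (CA0 - CA) / CA0
X = (2.7 - 2.4) / 2.7
X = 0.3 / 2.7
X = 0.1111


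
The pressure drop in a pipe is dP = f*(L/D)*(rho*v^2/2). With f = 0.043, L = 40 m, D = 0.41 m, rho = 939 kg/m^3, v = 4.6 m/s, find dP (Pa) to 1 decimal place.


dP = f * (L/D) * (rho*v^2/2)
dP = 0.043 * (40/0.41) * (939*4.6^2/2)
L/D = 97.56097561
rho*v^2/2 = 939*21.16/2 = 9934.62
dP = 0.043 * 97.56097561 * 9934.62
dP = 41676.9 Pa


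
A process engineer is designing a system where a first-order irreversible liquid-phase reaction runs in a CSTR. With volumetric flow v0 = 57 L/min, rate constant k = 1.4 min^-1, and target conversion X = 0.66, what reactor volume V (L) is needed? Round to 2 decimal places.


V = v0 * X / (k * (1 - X))
V = 57 * 0.66 / (1.4 * (1 - 0.66))
V = 37.62 / (1.4 * 0.34)
V = 37.62 / 0.476
V = 79.03 L


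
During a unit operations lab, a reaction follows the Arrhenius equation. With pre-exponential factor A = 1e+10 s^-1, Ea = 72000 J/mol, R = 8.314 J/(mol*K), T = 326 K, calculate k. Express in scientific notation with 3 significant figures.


k = A * exp(-Ea/(R*T))
k = 1e+10 * exp(-72000 / (8.314 * 326))
k = 1e+10 * exp(-26.564698)
k = 2.90e-02


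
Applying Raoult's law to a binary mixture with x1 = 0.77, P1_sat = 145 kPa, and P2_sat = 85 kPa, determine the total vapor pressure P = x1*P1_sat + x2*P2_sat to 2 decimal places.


P = x1*P1_sat + x2*P2_sat
x2 = 1 - x1 = 1 - 0.77 = 0.23
P = 0.77*145 + 0.23*85
P = 111.65 + 19.55
P = 131.20 kPa


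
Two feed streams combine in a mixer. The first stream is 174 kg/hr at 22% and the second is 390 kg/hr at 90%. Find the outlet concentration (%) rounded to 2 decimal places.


Mass balance on solute: F1*x1 + F2*x2 = F3*x3
F3 = F1 + F2 = 174 + 390 = 564 kg/hr
x3 = (F1*x1 + F2*x2)/F3
x3 = (174*0.22 + 390*0.9) / 564
x3 = 69.02%


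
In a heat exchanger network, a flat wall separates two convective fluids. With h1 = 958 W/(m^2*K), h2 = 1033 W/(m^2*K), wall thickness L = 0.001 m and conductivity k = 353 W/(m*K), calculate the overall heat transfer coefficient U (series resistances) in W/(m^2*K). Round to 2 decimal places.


1/U = 1/h1 + L/k + 1/h2
1/U = 1/958 + 0.001/353 + 1/1033
1/U = 0.0010438413 + 2.8329e-06 + 0.0009680542
1/U = 0.0020147284
U = 496.34 W/(m^2*K)


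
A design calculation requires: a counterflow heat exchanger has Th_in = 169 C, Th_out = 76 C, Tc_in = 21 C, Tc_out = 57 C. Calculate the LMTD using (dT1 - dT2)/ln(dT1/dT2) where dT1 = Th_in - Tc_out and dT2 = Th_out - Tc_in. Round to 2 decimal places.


dT1 = Th_in - Tc_out = 169 - 57 = 112
dT2 = Th_out - Tc_in = 76 - 21 = 55
LMTD = (dT1 - dT2) / ln(dT1/dT2)
LMTD = (112 - 55) / ln(112/55)
LMTD = 80.15 K


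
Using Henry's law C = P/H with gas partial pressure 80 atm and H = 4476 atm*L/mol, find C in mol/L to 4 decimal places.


C = P / H
C = 80 / 4476
C = 0.0179 mol/L


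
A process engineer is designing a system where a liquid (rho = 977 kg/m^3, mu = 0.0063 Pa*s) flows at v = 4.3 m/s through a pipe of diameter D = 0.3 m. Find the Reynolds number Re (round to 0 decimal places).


Re = rho * v * D / mu
Re = 977 * 4.3 * 0.3 / 0.0063
Re = 1260.33 / 0.0063
Re = 200052


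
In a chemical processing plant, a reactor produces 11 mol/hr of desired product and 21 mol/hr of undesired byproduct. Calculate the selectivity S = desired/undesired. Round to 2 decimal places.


S = desired product rate / undesired product rate
S = 11 / 21
S = 0.52


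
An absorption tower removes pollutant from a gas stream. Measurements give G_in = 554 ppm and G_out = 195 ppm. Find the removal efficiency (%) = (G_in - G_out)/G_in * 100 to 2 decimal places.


Efficiency = (G_in - G_out) / G_in * 100%
Efficiency = (554 - 195) / 554 * 100
Efficiency = 359 / 554 * 100
Efficiency = 64.80%


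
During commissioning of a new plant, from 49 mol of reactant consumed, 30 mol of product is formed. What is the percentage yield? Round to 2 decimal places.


Yield = (moles product / moles consumed) * 100%
Yield = (30 / 49) * 100
Yield = 0.6122 * 100
Yield = 61.22%


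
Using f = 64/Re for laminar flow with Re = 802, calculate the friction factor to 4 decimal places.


f = 64 / Re
f = 64 / 802
f = 0.0798


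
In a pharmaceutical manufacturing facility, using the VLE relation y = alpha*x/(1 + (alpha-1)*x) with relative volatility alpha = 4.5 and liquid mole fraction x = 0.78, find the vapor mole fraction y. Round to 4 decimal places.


y = alpha*x / (1 + (alpha-1)*x)
y = 4.5*0.78 / (1 + (4.5-1)*0.78)
y = 3.51 / (1 + 2.73)
y = 3.51 / 3.73
y = 0.9410


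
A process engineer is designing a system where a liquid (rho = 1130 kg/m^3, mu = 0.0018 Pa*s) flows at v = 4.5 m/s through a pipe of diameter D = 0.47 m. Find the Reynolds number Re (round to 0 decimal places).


Re = rho * v * D / mu
Re = 1130 * 4.5 * 0.47 / 0.0018
Re = 2389.95 / 0.0018
Re = 1327750


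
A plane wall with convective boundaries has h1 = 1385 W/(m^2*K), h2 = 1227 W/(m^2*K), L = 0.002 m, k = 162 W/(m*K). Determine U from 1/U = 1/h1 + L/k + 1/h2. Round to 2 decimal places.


1/U = 1/h1 + L/k + 1/h2
1/U = 1/1385 + 0.002/162 + 1/1227
1/U = 0.0007220217 + 1.23457e-05 + 0.0008149959
1/U = 0.0015493633
U = 645.43 W/(m^2*K)


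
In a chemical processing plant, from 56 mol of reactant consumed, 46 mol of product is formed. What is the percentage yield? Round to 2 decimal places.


Yield = (moles product / moles consumed) * 100%
Yield = (46 / 56) * 100
Yield = 0.8214 * 100
Yield = 82.14%


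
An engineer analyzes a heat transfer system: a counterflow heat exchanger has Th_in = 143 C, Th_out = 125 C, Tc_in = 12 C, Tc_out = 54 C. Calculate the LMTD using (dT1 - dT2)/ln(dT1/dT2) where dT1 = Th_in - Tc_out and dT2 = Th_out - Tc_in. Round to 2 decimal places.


dT1 = Th_in - Tc_out = 143 - 54 = 89
dT2 = Th_out - Tc_in = 125 - 12 = 113
LMTD = (dT1 - dT2) / ln(dT1/dT2)
LMTD = (89 - 113) / ln(89/113)
LMTD = 100.52 K


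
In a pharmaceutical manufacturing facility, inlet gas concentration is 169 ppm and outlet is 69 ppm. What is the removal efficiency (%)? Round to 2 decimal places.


Efficiency = (G_in - G_out) / G_in * 100%
Efficiency = (169 - 69) / 169 * 100
Efficiency = 100 / 169 * 100
Efficiency = 59.17%


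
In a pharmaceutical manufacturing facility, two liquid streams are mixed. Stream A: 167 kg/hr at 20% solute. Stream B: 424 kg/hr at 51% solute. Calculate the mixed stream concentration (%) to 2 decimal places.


Mass balance on solute: F1*x1 + F2*x2 = F3*x3
F3 = F1 + F2 = 167 + 424 = 591 kg/hr
x3 = (F1*x1 + F2*x2)/F3
x3 = (167*0.2 + 424*0.51) / 591
x3 = 42.24%


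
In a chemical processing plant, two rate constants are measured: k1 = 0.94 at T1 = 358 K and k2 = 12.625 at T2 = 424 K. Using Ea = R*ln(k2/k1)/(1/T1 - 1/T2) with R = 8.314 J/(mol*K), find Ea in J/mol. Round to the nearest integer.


Ea = R * ln(k2/k1) / (1/T1 - 1/T2)
ln(k2/k1) = ln(12.625/0.94) = 2.5975544
1/T1 - 1/T2 = 1/358 - 1/424 = 0.000434805523
Ea = 8.314 * 2.5975544 / 0.000434805523
Ea = 49668 J/mol


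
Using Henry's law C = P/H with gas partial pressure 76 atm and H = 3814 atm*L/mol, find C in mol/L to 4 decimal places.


C = P / H
C = 76 / 3814
C = 0.0199 mol/L


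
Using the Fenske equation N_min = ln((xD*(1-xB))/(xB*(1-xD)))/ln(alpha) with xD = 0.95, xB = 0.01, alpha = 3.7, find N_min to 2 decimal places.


N_min = ln((xD*(1-xB))/(xB*(1-xD))) / ln(alpha)
Numerator inside ln: 0.9405 / 0.0005 = 1881.0
ln(1881.0) = 7.539559
ln(alpha) = ln(3.7) = 1.308333
N_min = 7.539559 / 1.308333 = 5.76


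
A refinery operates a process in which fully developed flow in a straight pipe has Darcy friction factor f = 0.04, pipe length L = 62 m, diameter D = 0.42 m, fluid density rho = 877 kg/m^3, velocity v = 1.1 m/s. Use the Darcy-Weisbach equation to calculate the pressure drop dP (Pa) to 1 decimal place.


dP = f * (L/D) * (rho*v^2/2)
dP = 0.04 * (62/0.42) * (877*1.1^2/2)
L/D = 147.61904762
rho*v^2/2 = 877*1.21/2 = 530.585
dP = 0.04 * 147.61904762 * 530.585
dP = 3133.0 Pa


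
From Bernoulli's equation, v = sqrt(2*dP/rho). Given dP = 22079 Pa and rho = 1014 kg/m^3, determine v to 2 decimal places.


v = sqrt(2*dP/rho)
v = sqrt(2*22079/1014)
v = sqrt(43.548323)
v = 6.60 m/s


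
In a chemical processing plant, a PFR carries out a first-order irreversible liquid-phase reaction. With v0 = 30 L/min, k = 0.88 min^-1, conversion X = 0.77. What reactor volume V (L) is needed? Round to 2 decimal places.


V = (v0/k) * ln(1/(1-X))
V = (30/0.88) * ln(1/(1-0.77))
V = 34.090909 * ln(4.347826)
V = 34.090909 * 1.469676
V = 50.10 L
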